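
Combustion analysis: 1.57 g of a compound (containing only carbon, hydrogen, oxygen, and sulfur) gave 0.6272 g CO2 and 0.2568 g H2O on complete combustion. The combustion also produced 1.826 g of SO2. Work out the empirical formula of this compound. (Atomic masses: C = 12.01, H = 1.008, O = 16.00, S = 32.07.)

mol C = 0.6272 / 44.01 = 0.01425; mass C = 0.01425 × 12.01 = 0.1712 g
mol H = 2 × (0.2568 / 18.02) = 0.02850; mass H = 0.02850 × 1.008 = 0.02873 g
mol S = 1.826 / 64.07 = 0.02850; mass S = 0.9140 g
mass O = 1.57 − (1.114) = 0.4561 g → mol O = 0.02851
Ratios (÷ 0.01425): C 1.000, H 2.000, O 2.000, S 2.000
→ CH2O2S2

CH2O2S2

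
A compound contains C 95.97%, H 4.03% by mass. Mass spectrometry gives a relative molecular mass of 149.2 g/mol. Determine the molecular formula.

C12H6

Assume 100 g: 95.97 g C, 4.03 g H.
Moles — C: 95.97 / 12.01 = 7.991 mol; H: 4.03 / 1.008 = 3.998 mol
Divide by the smallest (3.998 mol H): C 1.999, H 1.000
≈ 2:1 → C2H
Empirical-formula mass = 25.03 g/mol
n = 149.2 / 25.03 = 5.96 ≈ 6
Molecular formula = (C2H)×6 = C12H6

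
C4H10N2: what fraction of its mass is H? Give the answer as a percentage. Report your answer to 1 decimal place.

11.7%

Molar mass = 4(12.01) + 10(1.008) + 2(14.01) = 86.140 g/mol
Mass of H per mole = 10 × 1.008 = 10.080 g
% H = 10.080 / 86.140 × 100 = 11.7%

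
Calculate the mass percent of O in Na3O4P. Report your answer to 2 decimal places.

39.04%

Molar mass = 3(22.99) + 4(16.00) + 1(30.97) = 163.940 g/mol
Mass of O per mole = 4 × 16.00 = 64.000 g
% O = 64.000 / 163.940 × 100 = 39.04%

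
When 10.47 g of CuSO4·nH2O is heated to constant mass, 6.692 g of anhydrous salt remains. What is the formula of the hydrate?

CuSO4·5H2O

Mass of water lost = 10.47 − 6.692 = 3.778 g → 3.778 / 18.02 = 0.2097 mol H2O
Molar mass of CuSO4 = 159.62 g/mol → mol CuSO4 = 6.692 / 159.62 = 0.04192
n = 0.2097 / 0.04192 = 5.00 ≈ 5 → CuSO4·5H2O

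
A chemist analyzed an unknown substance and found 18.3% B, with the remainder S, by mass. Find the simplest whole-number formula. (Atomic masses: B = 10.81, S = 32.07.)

B2S3

Assume 100 g: 18.3 g B, 81.7 g S.
n(B) = 18.3/10.81 = 1.693, n(S) = 81.7/32.07 = 2.548
Ratios (÷ 1.693): B 1.000, S 1.505
×2: B 2.00, S 3.01 → B2S3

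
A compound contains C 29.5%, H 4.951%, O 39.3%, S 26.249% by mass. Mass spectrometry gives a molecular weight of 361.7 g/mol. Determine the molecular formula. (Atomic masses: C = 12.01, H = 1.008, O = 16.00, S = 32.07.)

Assume 100 g: 29.5 g C, 4.951 g H, 39.3 g O, 26.249 g S.
n(C) = 29.5/12.01 = 2.456, n(H) = 4.951/1.008 = 4.912, n(O) = 39.3/16.00 = 2.456, n(S) = 26.249/32.07 = 0.8185
Smallest is S at 0.8185 mol; normalising gives C 3.001, H 6.001, O 3.001, S 1.000
Ratio ≈ 3:6:3:1, so the empirical formula is C3H6O3S
Empirical-formula mass = 122.15 g/mol
n = 361.7 / 122.15 = 2.96 ≈ 3
Molecular formula = (C3H6O3S)×3 = C9H18O9S3

C9H18O9S3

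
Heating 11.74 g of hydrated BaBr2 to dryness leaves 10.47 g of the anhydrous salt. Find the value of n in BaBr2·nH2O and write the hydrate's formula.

BaBr2·2H2O

Mass of water lost = 11.74 − 10.47 = 1.27 g → 1.27 / 18.02 = 0.07048 mol H2O
Molar mass of BaBr2 = 297.13 g/mol → mol BaBr2 = 10.47 / 297.13 = 0.03524
n = 0.07048 / 0.03524 = 2.00 ≈ 2 → BaBr2·2H2O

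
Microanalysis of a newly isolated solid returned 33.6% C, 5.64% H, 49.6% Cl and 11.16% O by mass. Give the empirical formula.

C4H8Cl2O

Assume 100 g: 33.6 g C, 5.64 g H, 49.6 g Cl, 11.16 g O.
Moles — C: 33.6 / 12.01 = 2.798 mol; H: 5.64 / 1.008 = 5.595 mol; Cl: 49.6 / 35.45 = 1.399 mol; O: 11.16 / 16.00 = 0.6975 mol
Divide by the smallest (0.6975 mol O): C 4.011, H 8.022, Cl 2.006, O 1.000
→ C4H8Cl2O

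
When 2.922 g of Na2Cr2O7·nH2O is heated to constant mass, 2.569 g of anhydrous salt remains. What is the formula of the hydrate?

Na2Cr2O7·2H2O

Mass of water lost = 2.922 − 2.569 = 0.353 g → 0.353 / 18.02 = 0.01959 mol H2O
Molar mass of Na2Cr2O7 = 261.98 g/mol → mol Na2Cr2O7 = 2.569 / 261.98 = 0.009806
n = 0.01959 / 0.009806 = 2.00 ≈ 2 → Na2Cr2O7·2H2O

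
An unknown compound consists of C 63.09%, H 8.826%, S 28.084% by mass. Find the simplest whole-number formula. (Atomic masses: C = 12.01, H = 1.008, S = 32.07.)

Assume 100 g: 63.09 g C, 8.826 g H, 28.084 g S.
n(C) = 63.09/12.01 = 5.253, n(H) = 8.826/1.008 = 8.756, n(S) = 28.084/32.07 = 0.8757
Ratios (÷ 0.8757): C 5.999, H 9.999, S 1.000
→ C6H10S

C6H10S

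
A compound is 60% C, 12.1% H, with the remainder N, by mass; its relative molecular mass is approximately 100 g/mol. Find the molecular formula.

C5H12N2

Assume 100 g: 60 g C, 12.1 g H, 27.9 g N.
C: 60 g ÷ 12.01 g/mol = 4.996 mol
H: 12.1 g ÷ 1.008 g/mol = 12 mol
N: 27.9 g ÷ 14.01 g/mol = 1.991 mol
Ratios (÷ 1.991): C 2.509, H 6.028, N 1.000
Scaling by 2: C 5.02, H 12.06, N 2.00 → C5H12N2
Empirical-formula mass = 100.17 g/mol
n = 100 / 100.17 = 1.00 ≈ 1
Molecular formula = empirical formula = C5H12N2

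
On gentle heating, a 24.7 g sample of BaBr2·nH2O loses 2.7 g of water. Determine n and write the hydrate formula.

BaBr2·2H2O

Mass of anhydrous BaBr2 = 24.7 − 2.7 = 22 g
mol H2O = 2.7 / 18.02 = 0.1498
Molar mass of BaBr2 = 297.13 g/mol → mol BaBr2 = 22 / 297.13 = 0.07404
n = 0.1498 / 0.07404 = 2.02 ≈ 2 → BaBr2·2H2O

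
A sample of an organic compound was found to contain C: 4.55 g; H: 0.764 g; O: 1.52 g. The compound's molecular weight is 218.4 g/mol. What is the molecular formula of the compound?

C12H24O3

Moles — C: 4.55 / 12.01 = 0.3789 mol; H: 0.764 / 1.008 = 0.7579 mol; O: 1.52 / 16.00 = 0.095 mol
Smallest is O at 0.095 mol; normalising gives C 3.988, H 7.978, O 1.000
≈ 4:8:1 → C4H8O
Empirical-formula mass = 72.10 g/mol
n = 218.4 / 72.10 = 3.03 ≈ 3
Molecular formula = (C4H8O)×3 = C12H24O3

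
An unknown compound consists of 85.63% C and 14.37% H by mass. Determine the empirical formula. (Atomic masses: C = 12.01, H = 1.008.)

CH2

Assume 100 g: 85.63 g C, 14.37 g H.
Moles — C: 85.63 / 12.01 = 7.13 mol; H: 14.37 / 1.008 = 14.26 mol
Smallest is C at 7.13 mol; normalising gives C 1.000, H 1.999
≈ 1:2 → CH2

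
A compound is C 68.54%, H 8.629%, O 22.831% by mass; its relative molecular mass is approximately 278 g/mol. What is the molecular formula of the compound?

C16H24O4

Assume 100 g: 68.54 g C, 8.629 g H, 22.831 g O.
Moles — C: 68.54 / 12.01 = 5.707 mol; H: 8.629 / 1.008 = 8.561 mol; O: 22.831 / 16.00 = 1.427 mol
Divide by the smallest (1.427 mol O): C 3.999, H 5.999, O 1.000
→ C4H6O
Empirical-formula mass = 70.09 g/mol
n = 278 / 70.09 = 3.97 ≈ 4
Molecular formula = (C4H6O)×4 = C16H24O4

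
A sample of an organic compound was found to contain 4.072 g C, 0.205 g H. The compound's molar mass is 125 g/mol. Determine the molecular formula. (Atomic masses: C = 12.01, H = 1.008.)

C: 4.072 g ÷ 12.01 g/mol = 0.3391 mol
H: 0.205 g ÷ 1.008 g/mol = 0.2034 mol
Ratios (÷ 0.2034): C 1.667, H 1.000
Multiply by 3: C 5.00, H 3.00 → C5H3
Empirical-formula mass = 63.07 g/mol
n = 125 / 63.07 = 1.98 ≈ 2
Molecular formula = (C5H3)×2 = C10H6

C10H6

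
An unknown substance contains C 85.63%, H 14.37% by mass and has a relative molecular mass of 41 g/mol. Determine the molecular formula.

C3H6

Assume 100 g: 85.63 g C, 14.37 g H.
n(C) = 85.63/12.01 = 7.13, n(H) = 14.37/1.008 = 14.26
Ratios (÷ 7.13): C 1.000, H 1.999
≈ 1:2 → CH2
Empirical-formula mass = 14.03 g/mol
n = 41 / 14.03 = 2.92 ≈ 3
Molecular formula = (CH2)×3 = C3H6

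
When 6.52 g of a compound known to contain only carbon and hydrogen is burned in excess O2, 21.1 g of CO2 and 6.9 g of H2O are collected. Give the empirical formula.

C5H8

mol C = 21.1 / 44.01 = 0.4794; mass C = 0.4794 × 12.01 = 5.758 g
mol H = 2 × (6.9 / 18.02) = 0.7658; mass H = 0.7658 × 1.008 = 0.7719 g
Ratios (÷ 0.4794): C 1.000, H 1.597
Multiply by 5: C 5.00, H 7.99 → C5H8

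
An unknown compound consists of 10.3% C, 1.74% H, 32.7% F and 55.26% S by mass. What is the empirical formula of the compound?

Assume 100 g: 10.3 g C, 1.74 g H, 32.7 g F, 55.26 g S.
C: 10.3 g ÷ 12.01 g/mol = 0.8576 mol
H: 1.74 g ÷ 1.008 g/mol = 1.726 mol
F: 32.7 g ÷ 19.00 g/mol = 1.721 mol
S: 55.26 g ÷ 32.07 g/mol = 1.723 mol
Smallest is C at 0.8576 mol; normalising gives C 1.000, H 2.013, F 2.007, S 2.009
→ CH2F2S2

CH2F2S2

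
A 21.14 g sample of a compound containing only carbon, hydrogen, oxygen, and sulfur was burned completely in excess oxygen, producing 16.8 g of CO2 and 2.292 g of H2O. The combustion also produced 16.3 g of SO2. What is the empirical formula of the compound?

C3H2O4S2

mol C = 16.8 / 44.01 = 0.3817; mass C = 0.3817 × 12.01 = 4.585 g
mol H = 2 × (2.292 / 18.02) = 0.2544; mass H = 0.2544 × 1.008 = 0.2564 g
mol S = 16.3 / 64.07 = 0.2544; mass S = 8.159 g
mass O = 21.14 − (13.00) = 8.140 g → mol O = 0.5088
Divide by the smallest (0.2544 mol H): C 1.501, H 1.000, O 2.000, S 1.000
×2: C 3.00, H 2.00, O 4.00, S 2.00 → C3H2O4S2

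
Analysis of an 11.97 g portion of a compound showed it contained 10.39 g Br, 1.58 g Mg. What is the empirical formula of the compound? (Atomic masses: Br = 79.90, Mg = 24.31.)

Moles — Br: 10.39 / 79.90 = 0.13 mol; Mg: 1.58 / 24.31 = 0.06499 mol
Divide by the smallest (0.06499 mol Mg): Br 2.001, Mg 1.000
≈ 2:1 → Br2Mg

Br2Mg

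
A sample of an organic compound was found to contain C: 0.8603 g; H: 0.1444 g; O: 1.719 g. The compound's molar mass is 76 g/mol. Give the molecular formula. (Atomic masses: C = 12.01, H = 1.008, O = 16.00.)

n(C) = 0.8603/12.01 = 0.07163, n(H) = 0.1444/1.008 = 0.1433, n(O) = 1.719/16.00 = 0.1074
Ratios (÷ 0.07163): C 1.000, H 2.000, O 1.500
×2: C 2.00, H 4.00, O 3.00 → C2H4O3
Empirical-formula mass = 76.05 g/mol
n = 76 / 76.05 = 1.00 ≈ 1
Molecular formula = empirical formula = C2H4O3

C2H4O3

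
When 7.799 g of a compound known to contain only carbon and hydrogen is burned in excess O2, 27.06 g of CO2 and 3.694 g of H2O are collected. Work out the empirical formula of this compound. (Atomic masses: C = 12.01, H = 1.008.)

C3H2

mol C = 27.06 / 44.01 = 0.6149; mass C = 0.6149 × 12.01 = 7.384 g
mol H = 2 × (3.694 / 18.02) = 0.4100; mass H = 0.4100 × 1.008 = 0.4133 g
Smallest is H at 0.41 mol; normalising gives C 1.500, H 1.000
×2: C 3.00, H 2.00 → C3H2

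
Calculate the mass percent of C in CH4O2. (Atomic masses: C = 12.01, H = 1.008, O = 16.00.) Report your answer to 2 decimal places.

25.00%

Molar mass = 1(12.01) + 4(1.008) + 2(16.00) = 48.042 g/mol
Mass of C per mole = 1 × 12.01 = 12.010 g
% C = 12.010 / 48.042 × 100 = 25.00%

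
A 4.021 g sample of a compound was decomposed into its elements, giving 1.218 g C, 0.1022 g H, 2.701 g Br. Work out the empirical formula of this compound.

C3H3Br

C: 1.218 g ÷ 12.01 g/mol = 0.1014 mol
H: 0.1022 g ÷ 1.008 g/mol = 0.1014 mol
Br: 2.701 g ÷ 79.90 g/mol = 0.0338 mol
Ratios (÷ 0.0338): C 3.000, H 2.999, Br 1.000
→ C3H3Br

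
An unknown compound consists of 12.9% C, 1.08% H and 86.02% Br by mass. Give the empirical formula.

CHBr

Assume 100 g: 12.9 g C, 1.08 g H, 86.02 g Br.
C: 12.9 g ÷ 12.01 g/mol = 1.074 mol
H: 1.08 g ÷ 1.008 g/mol = 1.071 mol
Br: 86.02 g ÷ 79.90 g/mol = 1.077 mol
Ratios (÷ 1.071): C 1.002, H 1.000, Br 1.005
≈ 1:1:1 → CHBr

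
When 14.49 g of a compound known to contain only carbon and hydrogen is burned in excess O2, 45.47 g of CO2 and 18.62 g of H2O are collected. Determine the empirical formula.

CH2

mol C = 45.47 / 44.01 = 1.033; mass C = 1.033 × 12.01 = 12.41 g
mol H = 2 × (18.62 / 18.02) = 2.067; mass H = 2.067 × 1.008 = 2.083 g
Smallest is C at 1.033 mol; normalising gives C 1.000, H 2.000
Ratio ≈ 1:2, so the empirical formula is CH2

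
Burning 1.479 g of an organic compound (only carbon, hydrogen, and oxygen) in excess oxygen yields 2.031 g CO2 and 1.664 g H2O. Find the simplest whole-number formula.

CH4O

mol C = 2.031 / 44.01 = 0.04615; mass C = 0.04615 × 12.01 = 0.5542 g
mol H = 2 × (1.664 / 18.02) = 0.1847; mass H = 0.1847 × 1.008 = 0.1862 g
mass O = 1.479 − (0.7404) = 0.7386 g → mol O = 0.04616
Divide by the smallest (0.04615 mol C): C 1.000, H 4.002, O 1.000
Ratio ≈ 1:4:1, so the empirical formula is CH4O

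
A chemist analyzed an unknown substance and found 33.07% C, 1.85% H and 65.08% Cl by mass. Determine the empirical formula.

C3H2Cl2

Assume 100 g: 33.07 g C, 1.85 g H, 65.08 g Cl.
C: 33.07 g ÷ 12.01 g/mol = 2.754 mol
H: 1.85 g ÷ 1.008 g/mol = 1.835 mol
Cl: 65.08 g ÷ 35.45 g/mol = 1.836 mol
Divide by the smallest (1.835 mol H): C 1.500, H 1.000, Cl 1.000
Multiply by 2: C 3.00, H 2.00, Cl 2.00 → C3H2Cl2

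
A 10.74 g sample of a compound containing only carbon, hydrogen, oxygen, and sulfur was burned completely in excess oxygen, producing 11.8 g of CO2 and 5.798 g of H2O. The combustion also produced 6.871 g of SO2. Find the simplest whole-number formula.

C5H12O4S2

mol C = 11.8 / 44.01 = 0.2681; mass C = 0.2681 × 12.01 = 3.220 g
mol H = 2 × (5.798 / 18.02) = 0.6435; mass H = 0.6435 × 1.008 = 0.6487 g
mol S = 6.871 / 64.07 = 0.1072; mass S = 3.439 g
mass O = 10.74 − (7.308) = 3.432 g → mol O = 0.2145
Ratios (÷ 0.1072): C 2.500, H 6.001, O 2.000, S 1.000
Scaling by 2: C 5.00, H 12.00, O 4.00, S 2.00 → C5H12O4S2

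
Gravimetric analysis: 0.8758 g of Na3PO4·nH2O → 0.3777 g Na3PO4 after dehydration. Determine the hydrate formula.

Mass of water lost = 0.8758 − 0.3777 = 0.4981 g → 0.4981 / 18.02 = 0.02764 mol H2O
Molar mass of Na3PO4 = 163.94 g/mol → mol Na3PO4 = 0.3777 / 163.94 = 0.002304
n = 0.02764 / 0.002304 = 12.00 ≈ 12 → Na3PO4·12H2O

Na3PO4·12H2O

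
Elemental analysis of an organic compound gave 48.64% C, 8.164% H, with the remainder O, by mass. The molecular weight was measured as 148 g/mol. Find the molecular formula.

C6H12O4

Assume 100 g: 48.64 g C, 8.164 g H, 43.196 g O.
C: 48.64 g ÷ 12.01 g/mol = 4.05 mol
H: 8.164 g ÷ 1.008 g/mol = 8.099 mol
O: 43.196 g ÷ 16.00 g/mol = 2.7 mol
Ratios (÷ 2.7): C 1.500, H 3.000, O 1.000
Multiply by 2: C 3.00, H 6.00, O 2.00 → C3H6O2
Empirical-formula mass = 74.08 g/mol
n = 148 / 74.08 = 2.00 ≈ 2
Molecular formula = (C3H6O2)×2 = C6H12O4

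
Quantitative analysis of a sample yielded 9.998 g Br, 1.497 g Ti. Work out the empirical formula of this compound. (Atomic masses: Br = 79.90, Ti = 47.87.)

n(Br) = 9.998/79.90 = 0.1251, n(Ti) = 1.497/47.87 = 0.03127
Smallest is Ti at 0.03127 mol; normalising gives Br 4.001, Ti 1.000
Ratio ≈ 4:1, so the empirical formula is Br4Ti

Br4Ti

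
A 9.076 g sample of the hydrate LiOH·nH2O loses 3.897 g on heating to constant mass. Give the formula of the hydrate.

Mass of anhydrous LiOH = 9.076 − 3.897 = 5.179 g
mol H2O = 3.897 / 18.02 = 0.2163
Molar mass of LiOH = 23.95 g/mol → mol LiOH = 5.179 / 23.95 = 0.2163
n = 0.2163 / 0.2163 = 1.00 ≈ 1 → LiOH·H2O

LiOH·H2O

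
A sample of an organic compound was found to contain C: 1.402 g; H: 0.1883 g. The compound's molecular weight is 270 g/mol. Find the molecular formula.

C: 1.402 g ÷ 12.01 g/mol = 0.1167 mol
H: 0.1883 g ÷ 1.008 g/mol = 0.1868 mol
Ratios (÷ 0.1167): C 1.000, H 1.600
Scaling by 5: C 5.00, H 8.00 → C5H8
Empirical-formula mass = 68.11 g/mol
n = 270 / 68.11 = 3.96 ≈ 4
Molecular formula = (C5H8)×4 = C20H32

C20H32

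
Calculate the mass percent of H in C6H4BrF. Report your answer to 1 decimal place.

Molar mass = 6(12.01) + 4(1.008) + 1(79.90) + 1(19.00) = 174.992 g/mol
Mass of H per mole = 4 × 1.008 = 4.032 g
% H = 4.032 / 174.992 × 100 = 2.3%

2.3%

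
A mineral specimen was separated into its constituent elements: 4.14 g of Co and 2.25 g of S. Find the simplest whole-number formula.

n(Co) = 4.14/58.93 = 0.07025, n(S) = 2.25/32.07 = 0.07016
Smallest is S at 0.07016 mol; normalising gives Co 1.001, S 1.000
Ratio ≈ 1:1, so the empirical formula is CoS

CoS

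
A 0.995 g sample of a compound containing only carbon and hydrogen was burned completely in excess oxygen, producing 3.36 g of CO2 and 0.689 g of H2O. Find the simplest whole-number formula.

mol C = 3.36 / 44.01 = 0.07635; mass C = 0.07635 × 12.01 = 0.9169 g
mol H = 2 × (0.689 / 18.02) = 0.07647; mass H = 0.07647 × 1.008 = 0.07708 g
Ratios (÷ 0.07635): C 1.000, H 1.002
Ratio ≈ 1:1, so the empirical formula is CH

CH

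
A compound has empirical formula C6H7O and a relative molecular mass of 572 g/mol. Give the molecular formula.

C36H42O6

Empirical-formula mass = 95.12 g/mol
n = 572 / 95.12 = 6.01 ≈ 6
Molecular formula = (C6H7O)6 = C36H42O6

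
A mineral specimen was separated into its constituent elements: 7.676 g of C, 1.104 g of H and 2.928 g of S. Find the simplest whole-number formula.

C7H12S

C: 7.676 g ÷ 12.01 g/mol = 0.6391 mol
H: 1.104 g ÷ 1.008 g/mol = 1.095 mol
S: 2.928 g ÷ 32.07 g/mol = 0.0913 mol
Ratios (÷ 0.0913): C 7.000, H 11.996, S 1.000
≈ 7:12:1 → C7H12S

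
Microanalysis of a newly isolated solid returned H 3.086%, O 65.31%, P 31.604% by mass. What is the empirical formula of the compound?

H3O4P

Assume 100 g: 3.086 g H, 65.31 g O, 31.604 g P.
H: 3.086 g ÷ 1.008 g/mol = 3.062 mol
O: 65.31 g ÷ 16.00 g/mol = 4.082 mol
P: 31.604 g ÷ 30.97 g/mol = 1.02 mol
Ratios (÷ 1.02): H 3.000, O 4.000, P 1.000
→ H3O4P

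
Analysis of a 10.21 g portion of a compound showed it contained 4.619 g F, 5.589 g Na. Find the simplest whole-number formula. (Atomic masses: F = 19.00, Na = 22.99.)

FNa

F: 4.619 g ÷ 19.00 g/mol = 0.2431 mol
Na: 5.589 g ÷ 22.99 g/mol = 0.2431 mol
Smallest is F at 0.2431 mol; normalising gives F 1.000, Na 1.000
→ FNa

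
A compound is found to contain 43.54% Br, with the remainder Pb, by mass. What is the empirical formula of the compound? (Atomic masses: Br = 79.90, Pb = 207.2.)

Assume 100 g: 43.54 g Br, 56.46 g Pb.
Moles — Br: 43.54 / 79.90 = 0.5449 mol; Pb: 56.46 / 207.2 = 0.2725 mol
Divide by the smallest (0.2725 mol Pb): Br 2.000, Pb 1.000
→ Br2Pb

Br2Pb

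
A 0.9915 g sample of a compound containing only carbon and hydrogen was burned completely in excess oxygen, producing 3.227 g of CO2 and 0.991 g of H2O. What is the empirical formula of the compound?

C2H3

mol C = 3.227 / 44.01 = 0.07332; mass C = 0.07332 × 12.01 = 0.8806 g
mol H = 2 × (0.991 / 18.02) = 0.1100; mass H = 0.1100 × 1.008 = 0.1109 g
Ratios (÷ 0.07332): C 1.000, H 1.500
Multiply by 2: C 2.00, H 3.00 → C2H3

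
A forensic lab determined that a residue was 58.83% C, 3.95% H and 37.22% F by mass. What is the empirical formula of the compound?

C5H4F2

Assume 100 g: 58.83 g C, 3.95 g H, 37.22 g F.
Moles — C: 58.83 / 12.01 = 4.898 mol; H: 3.95 / 1.008 = 3.919 mol; F: 37.22 / 19.00 = 1.959 mol
Ratios (÷ 1.959): C 2.501, H 2.000, F 1.000
Multiply by 2: C 5.00, H 4.00, F 2.00 → C5H4F2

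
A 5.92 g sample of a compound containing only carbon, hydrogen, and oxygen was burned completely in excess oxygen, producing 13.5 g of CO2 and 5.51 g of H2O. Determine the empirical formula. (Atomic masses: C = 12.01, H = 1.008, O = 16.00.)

mol C = 13.5 / 44.01 = 0.3067; mass C = 0.3067 × 12.01 = 3.684 g
mol H = 2 × (5.51 / 18.02) = 0.6115; mass H = 0.6115 × 1.008 = 0.6164 g
mass O = 5.92 − (4.300) = 1.620 g → mol O = 0.1012
Divide by the smallest (0.1012 mol O): C 3.031, H 6.042, O 1.000
→ C3H6O

C3H6O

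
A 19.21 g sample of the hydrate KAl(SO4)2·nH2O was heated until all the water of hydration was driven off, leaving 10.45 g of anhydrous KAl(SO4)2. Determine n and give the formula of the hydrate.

KAl(SO4)2·12H2O

Mass of water lost = 19.21 − 10.45 = 8.76 g → 8.76 / 18.02 = 0.4861 mol H2O
Molar mass of KAl(SO4)2 = 258.22 g/mol → mol KAl(SO4)2 = 10.45 / 258.22 = 0.04047
n = 0.4861 / 0.04047 = 12.01 ≈ 12 → KAl(SO4)2·12H2O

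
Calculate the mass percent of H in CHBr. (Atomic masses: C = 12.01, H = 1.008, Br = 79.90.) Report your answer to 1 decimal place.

Molar mass = 1(12.01) + 1(1.008) + 1(79.90) = 92.918 g/mol
Mass of H per mole = 1 × 1.008 = 1.008 g
% H = 1.008 / 92.918 × 100 = 1.1%

1.1%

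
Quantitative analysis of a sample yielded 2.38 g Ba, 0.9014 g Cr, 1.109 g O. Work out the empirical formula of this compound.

BaCrO4

Ba: 2.38 g ÷ 137.33 g/mol = 0.01733 mol
Cr: 0.9014 g ÷ 52.00 g/mol = 0.01733 mol
O: 1.109 g ÷ 16.00 g/mol = 0.06931 mol
Smallest is Ba at 0.01733 mol; normalising gives Ba 1.000, Cr 1.000, O 3.999
Ratio ≈ 1:1:4, so the empirical formula is BaCrO4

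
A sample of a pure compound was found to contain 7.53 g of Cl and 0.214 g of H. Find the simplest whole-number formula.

Cl: 7.53 g ÷ 35.45 g/mol = 0.2124 mol
H: 0.214 g ÷ 1.008 g/mol = 0.2123 mol
Ratios (÷ 0.2123): Cl 1.001, H 1.000
Ratio ≈ 1:1, so the empirical formula is ClH

ClH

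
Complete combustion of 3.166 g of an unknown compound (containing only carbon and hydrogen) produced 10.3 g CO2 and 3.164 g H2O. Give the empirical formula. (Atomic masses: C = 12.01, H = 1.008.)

mol C = 10.3 / 44.01 = 0.2340; mass C = 0.2340 × 12.01 = 2.811 g
mol H = 2 × (3.164 / 18.02) = 0.3512; mass H = 0.3512 × 1.008 = 0.3540 g
Smallest is C at 0.234 mol; normalising gives C 1.000, H 1.500
Scaling by 2: C 2.00, H 3.00 → C2H3

C2H3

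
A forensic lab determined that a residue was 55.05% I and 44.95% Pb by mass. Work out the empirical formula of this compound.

Assume 100 g: 55.05 g I, 44.95 g Pb.
n(I) = 55.05/126.90 = 0.4338, n(Pb) = 44.95/207.2 = 0.2169
Divide by the smallest (0.2169 mol Pb): I 2.000, Pb 1.000
≈ 2:1 → I2Pb

I2Pb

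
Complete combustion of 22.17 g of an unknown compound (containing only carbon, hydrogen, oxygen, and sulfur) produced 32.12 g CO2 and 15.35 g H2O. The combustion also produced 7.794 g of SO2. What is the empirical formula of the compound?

C6H14O4S

mol C = 32.12 / 44.01 = 0.7298; mass C = 0.7298 × 12.01 = 8.765 g
mol H = 2 × (15.35 / 18.02) = 1.704; mass H = 1.704 × 1.008 = 1.717 g
mol S = 7.794 / 64.07 = 0.1216; mass S = 3.901 g
mass O = 22.17 − (14.38) = 7.786 g → mol O = 0.4866
Smallest is S at 0.1216 mol; normalising gives C 6.000, H 14.005, O 4.000, S 1.000
Ratio ≈ 6:14:4:1, so the empirical formula is C6H14O4S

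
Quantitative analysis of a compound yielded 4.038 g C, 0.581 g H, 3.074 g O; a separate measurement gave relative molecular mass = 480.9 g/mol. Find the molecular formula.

n(C) = 4.038/12.01 = 0.3362, n(H) = 0.581/1.008 = 0.5764, n(O) = 3.074/16.00 = 0.1921
Divide by the smallest (0.1921 mol O): C 1.750, H 3.000, O 1.000
Scaling by 4: C 7.00, H 12.00, O 4.00 → C7H12O4
Empirical-formula mass = 160.17 g/mol
n = 480.9 / 160.17 = 3.00 ≈ 3
Molecular formula = (C7H12O4)×3 = C21H36O12

C21H36O12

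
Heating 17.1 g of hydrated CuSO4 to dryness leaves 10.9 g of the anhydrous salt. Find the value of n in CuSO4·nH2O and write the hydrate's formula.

CuSO4·5H2O

Mass of water lost = 17.1 − 10.9 = 6.2 g → 6.2 / 18.02 = 0.3441 mol H2O
Molar mass of CuSO4 = 159.62 g/mol → mol CuSO4 = 10.9 / 159.62 = 0.06829
n = 0.3441 / 0.06829 = 5.04 ≈ 5 → CuSO4·5H2O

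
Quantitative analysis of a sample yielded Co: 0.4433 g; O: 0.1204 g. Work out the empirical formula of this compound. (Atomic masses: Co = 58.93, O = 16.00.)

n(Co) = 0.4433/58.93 = 0.007522, n(O) = 0.1204/16.00 = 0.007525
Ratios (÷ 0.007522): Co 1.000, O 1.000
Ratio ≈ 1:1, so the empirical formula is CoO

CoO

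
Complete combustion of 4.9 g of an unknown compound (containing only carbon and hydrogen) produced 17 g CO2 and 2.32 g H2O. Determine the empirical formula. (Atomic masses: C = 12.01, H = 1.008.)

mol C = 17 / 44.01 = 0.3863; mass C = 0.3863 × 12.01 = 4.639 g
mol H = 2 × (2.32 / 18.02) = 0.2575; mass H = 0.2575 × 1.008 = 0.2596 g
Ratios (÷ 0.2575): C 1.500, H 1.000
×2: C 3.00, H 2.00 → C3H2

C3H2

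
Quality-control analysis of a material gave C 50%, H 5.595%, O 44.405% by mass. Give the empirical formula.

Assume 100 g: 50 g C, 5.595 g H, 44.405 g O.
C: 50 g ÷ 12.01 g/mol = 4.163 mol
H: 5.595 g ÷ 1.008 g/mol = 5.551 mol
O: 44.405 g ÷ 16.00 g/mol = 2.775 mol
Smallest is O at 2.775 mol; normalising gives C 1.500, H 2.000, O 1.000
×2: C 3.00, H 4.00, O 2.00 → C3H4O2

C3H4O2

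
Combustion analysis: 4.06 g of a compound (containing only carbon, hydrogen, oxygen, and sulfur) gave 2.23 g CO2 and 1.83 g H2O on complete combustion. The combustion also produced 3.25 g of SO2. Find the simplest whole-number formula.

CH4O2S

mol C = 2.23 / 44.01 = 0.05067; mass C = 0.05067 × 12.01 = 0.6086 g
mol H = 2 × (1.83 / 18.02) = 0.2031; mass H = 0.2031 × 1.008 = 0.2047 g
mol S = 3.25 / 64.07 = 0.05073; mass S = 1.627 g
mass O = 4.06 − (2.440) = 1.620 g → mol O = 0.1012
Divide by the smallest (0.05067 mol C): C 1.000, H 4.008, O 1.998, S 1.001
≈ 1:4:2:1 → CH4O2S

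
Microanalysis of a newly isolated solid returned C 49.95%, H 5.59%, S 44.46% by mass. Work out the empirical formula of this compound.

Assume 100 g: 49.95 g C, 5.59 g H, 44.46 g S.
Moles — C: 49.95 / 12.01 = 4.159 mol; H: 5.59 / 1.008 = 5.546 mol; S: 44.46 / 32.07 = 1.386 mol
Ratios (÷ 1.386): C 3.000, H 4.000, S 1.000
Ratio ≈ 3:4:1, so the empirical formula is C3H4S

C3H4S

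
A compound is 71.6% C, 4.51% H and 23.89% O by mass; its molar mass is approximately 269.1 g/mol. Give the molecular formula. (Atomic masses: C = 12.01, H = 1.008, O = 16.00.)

Assume 100 g: 71.6 g C, 4.51 g H, 23.89 g O.
n(C) = 71.6/12.01 = 5.962, n(H) = 4.51/1.008 = 4.474, n(O) = 23.89/16.00 = 1.493
Smallest is O at 1.493 mol; normalising gives C 3.993, H 2.997, O 1.000
≈ 4:3:1 → C4H3O
Empirical-formula mass = 67.06 g/mol
n = 269.1 / 67.06 = 4.01 ≈ 4
Molecular formula = (C4H3O)×4 = C16H12O4

C16H12O4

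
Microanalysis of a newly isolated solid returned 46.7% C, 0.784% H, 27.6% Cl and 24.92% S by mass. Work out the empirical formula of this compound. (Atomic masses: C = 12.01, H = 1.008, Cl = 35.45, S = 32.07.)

C5HClS

Assume 100 g: 46.7 g C, 0.784 g H, 27.6 g Cl, 24.92 g S.
Moles — C: 46.7 / 12.01 = 3.888 mol; H: 0.784 / 1.008 = 0.7778 mol; Cl: 27.6 / 35.45 = 0.7786 mol; S: 24.92 / 32.07 = 0.7771 mol
Smallest is S at 0.7771 mol; normalising gives C 5.004, H 1.001, Cl 1.002, S 1.000
Ratio ≈ 5:1:1:1, so the empirical formula is C5HClS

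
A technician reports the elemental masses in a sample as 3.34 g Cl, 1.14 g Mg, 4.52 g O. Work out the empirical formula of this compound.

n(Cl) = 3.34/35.45 = 0.09422, n(Mg) = 1.14/24.31 = 0.04689, n(O) = 4.52/16.00 = 0.2825
Ratios (÷ 0.04689): Cl 2.009, Mg 1.000, O 6.024
≈ 2:1:6 → Cl2MgO6

Cl2MgO6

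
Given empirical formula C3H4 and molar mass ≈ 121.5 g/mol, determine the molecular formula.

Empirical-formula mass = 40.06 g/mol
n = 121.5 / 40.06 = 3.03 ≈ 3
Molecular formula = (C3H4)3 = C9H12

C9H12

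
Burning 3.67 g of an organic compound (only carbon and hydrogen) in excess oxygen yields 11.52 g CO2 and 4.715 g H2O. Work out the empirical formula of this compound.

mol C = 11.52 / 44.01 = 0.2618; mass C = 0.2618 × 12.01 = 3.144 g
mol H = 2 × (4.715 / 18.02) = 0.5233; mass H = 0.5233 × 1.008 = 0.5275 g
Ratios (÷ 0.2618): C 1.000, H 1.999
→ CH2

CH2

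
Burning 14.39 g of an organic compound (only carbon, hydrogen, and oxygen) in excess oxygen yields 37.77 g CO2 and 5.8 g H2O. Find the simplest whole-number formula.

C4H3O

mol C = 37.77 / 44.01 = 0.8582; mass C = 0.8582 × 12.01 = 10.31 g
mol H = 2 × (5.8 / 18.02) = 0.6437; mass H = 0.6437 × 1.008 = 0.6489 g
mass O = 14.39 − (10.96) = 3.434 g → mol O = 0.2146
Smallest is O at 0.2146 mol; normalising gives C 3.999, H 2.999, O 1.000
→ C4H3O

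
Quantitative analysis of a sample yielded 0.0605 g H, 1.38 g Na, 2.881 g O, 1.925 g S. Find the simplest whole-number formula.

H: 0.0605 g ÷ 1.008 g/mol = 0.06002 mol
Na: 1.38 g ÷ 22.99 g/mol = 0.06003 mol
O: 2.881 g ÷ 16.00 g/mol = 0.1801 mol
S: 1.925 g ÷ 32.07 g/mol = 0.06002 mol
Divide by the smallest (0.06002 mol H): H 1.000, Na 1.000, O 3.000, S 1.000
Ratio ≈ 1:1:3:1, so the empirical formula is HNaO3S

HNaO3S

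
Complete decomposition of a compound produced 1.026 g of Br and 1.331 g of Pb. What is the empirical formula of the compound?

Br2Pb

Moles — Br: 1.026 / 79.90 = 0.01284 mol; Pb: 1.331 / 207.2 = 0.006424 mol
Smallest is Pb at 0.006424 mol; normalising gives Br 1.999, Pb 1.000
→ Br2Pb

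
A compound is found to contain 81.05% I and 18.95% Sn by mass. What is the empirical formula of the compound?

Assume 100 g: 81.05 g I, 18.95 g Sn.
n(I) = 81.05/126.90 = 0.6387, n(Sn) = 18.95/118.71 = 0.1596
Smallest is Sn at 0.1596 mol; normalising gives I 4.001, Sn 1.000
≈ 4:1 → I4Sn

I4Sn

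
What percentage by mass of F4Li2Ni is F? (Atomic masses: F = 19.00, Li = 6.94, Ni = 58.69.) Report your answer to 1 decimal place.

51.2%

Molar mass = 4(19.00) + 2(6.94) + 1(58.69) = 148.570 g/mol
Mass of F per mole = 4 × 19.00 = 76.000 g
% F = 76.000 / 148.570 × 100 = 51.2%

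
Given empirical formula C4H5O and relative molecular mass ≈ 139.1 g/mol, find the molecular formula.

Empirical-formula mass = 69.08 g/mol
n = 139.1 / 69.08 = 2.01 ≈ 2
Molecular formula = (C4H5O)2 = C8H10O2

C8H10O2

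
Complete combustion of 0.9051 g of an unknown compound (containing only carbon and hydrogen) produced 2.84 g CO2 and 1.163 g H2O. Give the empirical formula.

mol C = 2.84 / 44.01 = 0.06453; mass C = 0.06453 × 12.01 = 0.7750 g
mol H = 2 × (1.163 / 18.02) = 0.1291; mass H = 0.1291 × 1.008 = 0.1301 g
Divide by the smallest (0.06453 mol C): C 1.000, H 2.000
≈ 1:2 → CH2

CH2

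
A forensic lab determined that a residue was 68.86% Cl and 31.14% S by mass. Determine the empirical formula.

Cl2S

Assume 100 g: 68.86 g Cl, 31.14 g S.
n(Cl) = 68.86/35.45 = 1.942, n(S) = 31.14/32.07 = 0.971
Ratios (÷ 0.971): Cl 2.000, S 1.000
→ Cl2S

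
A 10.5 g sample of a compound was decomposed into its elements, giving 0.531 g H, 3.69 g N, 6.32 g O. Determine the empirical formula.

H4N2O3

n(H) = 0.531/1.008 = 0.5268, n(N) = 3.69/14.01 = 0.2634, n(O) = 6.32/16.00 = 0.395
Smallest is N at 0.2634 mol; normalising gives H 2.000, N 1.000, O 1.500
×2: H 4.00, N 2.00, O 3.00 → H4N2O3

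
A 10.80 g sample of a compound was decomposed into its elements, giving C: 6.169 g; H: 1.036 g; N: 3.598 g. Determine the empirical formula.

C: 6.169 g ÷ 12.01 g/mol = 0.5137 mol
H: 1.036 g ÷ 1.008 g/mol = 1.028 mol
N: 3.598 g ÷ 14.01 g/mol = 0.2568 mol
Smallest is N at 0.2568 mol; normalising gives C 2.000, H 4.002, N 1.000
→ C2H4N

C2H4N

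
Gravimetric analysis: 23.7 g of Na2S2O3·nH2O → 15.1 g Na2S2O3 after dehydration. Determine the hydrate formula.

Na2S2O3·5H2O

Mass of water lost = 23.7 − 15.1 = 8.6 g → 8.6 / 18.02 = 0.4772 mol H2O
Molar mass of Na2S2O3 = 158.12 g/mol → mol Na2S2O3 = 15.1 / 158.12 = 0.0955
n = 0.4772 / 0.0955 = 5.00 ≈ 5 → Na2S2O3·5H2O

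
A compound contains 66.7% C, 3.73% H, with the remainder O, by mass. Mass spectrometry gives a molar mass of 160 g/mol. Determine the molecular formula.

C9H6O3

Assume 100 g: 66.7 g C, 3.73 g H, 29.57 g O.
C: 66.7 g ÷ 12.01 g/mol = 5.554 mol
H: 3.73 g ÷ 1.008 g/mol = 3.7 mol
O: 29.57 g ÷ 16.00 g/mol = 1.848 mol
Smallest is O at 1.848 mol; normalising gives C 3.005, H 2.002, O 1.000
≈ 3:2:1 → C3H2O
Empirical-formula mass = 54.05 g/mol
n = 160 / 54.05 = 2.96 ≈ 3
Molecular formula = (C3H2O)×3 = C9H6O3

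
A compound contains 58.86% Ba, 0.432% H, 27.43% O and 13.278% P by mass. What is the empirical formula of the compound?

Assume 100 g: 58.86 g Ba, 0.432 g H, 27.43 g O, 13.278 g P.
Moles — Ba: 58.86 / 137.33 = 0.4286 mol; H: 0.432 / 1.008 = 0.4286 mol; O: 27.43 / 16.00 = 1.714 mol; P: 13.278 / 30.97 = 0.4287 mol
Smallest is H at 0.4286 mol; normalising gives Ba 1.000, H 1.000, O 4.000, P 1.000
→ BaHO4P

BaHO4P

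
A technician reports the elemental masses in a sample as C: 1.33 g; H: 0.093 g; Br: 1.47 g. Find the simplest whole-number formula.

C6H5Br

Moles — C: 1.33 / 12.01 = 0.1107 mol; H: 0.093 / 1.008 = 0.09226 mol; Br: 1.47 / 79.90 = 0.0184 mol
Smallest is Br at 0.0184 mol; normalising gives C 6.019, H 5.015, Br 1.000
≈ 6:5:1 → C6H5Br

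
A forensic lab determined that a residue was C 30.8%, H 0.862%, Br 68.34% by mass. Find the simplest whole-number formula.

C3HBr

Assume 100 g: 30.8 g C, 0.862 g H, 68.34 g Br.
Moles — C: 30.8 / 12.01 = 2.565 mol; H: 0.862 / 1.008 = 0.8552 mol; Br: 68.34 / 79.90 = 0.8553 mol
Ratios (÷ 0.8552): C 2.999, H 1.000, Br 1.000
≈ 3:1:1 → C3HBr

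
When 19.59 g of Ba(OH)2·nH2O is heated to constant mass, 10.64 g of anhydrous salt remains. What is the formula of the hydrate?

Mass of water lost = 19.59 − 10.64 = 8.95 g → 8.95 / 18.02 = 0.4967 mol H2O
Molar mass of Ba(OH)2 = 171.35 g/mol → mol Ba(OH)2 = 10.64 / 171.35 = 0.0621
n = 0.4967 / 0.0621 = 8.00 ≈ 8 → Ba(OH)2·8H2O

Ba(OH)2·8H2O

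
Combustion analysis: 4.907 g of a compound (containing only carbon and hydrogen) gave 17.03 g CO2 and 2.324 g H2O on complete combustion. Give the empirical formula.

mol C = 17.03 / 44.01 = 0.3870; mass C = 0.3870 × 12.01 = 4.647 g
mol H = 2 × (2.324 / 18.02) = 0.2579; mass H = 0.2579 × 1.008 = 0.2600 g
Divide by the smallest (0.2579 mol H): C 1.500, H 1.000
Scaling by 2: C 3.00, H 2.00 → C3H2

C3H2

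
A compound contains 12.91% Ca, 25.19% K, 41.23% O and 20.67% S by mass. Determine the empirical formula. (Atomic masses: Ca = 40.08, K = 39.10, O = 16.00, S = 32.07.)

Assume 100 g: 12.91 g Ca, 25.19 g K, 41.23 g O, 20.67 g S.
Moles — Ca: 12.91 / 40.08 = 0.3221 mol; K: 25.19 / 39.10 = 0.6442 mol; O: 41.23 / 16.00 = 2.577 mol; S: 20.67 / 32.07 = 0.6445 mol
Divide by the smallest (0.3221 mol Ca): Ca 1.000, K 2.000, O 8.000, S 2.001
≈ 1:2:8:2 → CaK2O8S2

CaK2O8S2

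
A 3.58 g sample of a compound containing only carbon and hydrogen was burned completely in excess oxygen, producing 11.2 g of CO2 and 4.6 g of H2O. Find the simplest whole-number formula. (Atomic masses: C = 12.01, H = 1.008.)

CH2

mol C = 11.2 / 44.01 = 0.2545; mass C = 0.2545 × 12.01 = 3.056 g
mol H = 2 × (4.6 / 18.02) = 0.5105; mass H = 0.5105 × 1.008 = 0.5146 g
Smallest is C at 0.2545 mol; normalising gives C 1.000, H 2.006
→ CH2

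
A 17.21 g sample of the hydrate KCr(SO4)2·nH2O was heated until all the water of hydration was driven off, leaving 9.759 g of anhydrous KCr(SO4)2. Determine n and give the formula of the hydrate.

KCr(SO4)2·12H2O

Mass of water lost = 17.21 − 9.759 = 7.451 g → 7.451 / 18.02 = 0.4135 mol H2O
Molar mass of KCr(SO4)2 = 283.24 g/mol → mol KCr(SO4)2 = 9.759 / 283.24 = 0.03445
n = 0.4135 / 0.03445 = 12.00 ≈ 12 → KCr(SO4)2·12H2O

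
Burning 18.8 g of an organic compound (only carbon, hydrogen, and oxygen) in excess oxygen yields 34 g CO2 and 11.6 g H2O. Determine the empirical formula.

C3H5O2

mol C = 34 / 44.01 = 0.7726; mass C = 0.7726 × 12.01 = 9.278 g
mol H = 2 × (11.6 / 18.02) = 1.287; mass H = 1.287 × 1.008 = 1.298 g
mass O = 18.8 − (10.58) = 8.224 g → mol O = 0.5140
Smallest is O at 0.514 mol; normalising gives C 1.503, H 2.505, O 1.000
Scaling by 2: C 3.01, H 5.01, O 2.00 → C3H5O2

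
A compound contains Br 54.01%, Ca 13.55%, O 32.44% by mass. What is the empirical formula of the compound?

Br2CaO6

Assume 100 g: 54.01 g Br, 13.55 g Ca, 32.44 g O.
n(Br) = 54.01/79.90 = 0.676, n(Ca) = 13.55/40.08 = 0.3381, n(O) = 32.44/16.00 = 2.027
Divide by the smallest (0.3381 mol Ca): Br 1.999, Ca 1.000, O 5.997
→ Br2CaO6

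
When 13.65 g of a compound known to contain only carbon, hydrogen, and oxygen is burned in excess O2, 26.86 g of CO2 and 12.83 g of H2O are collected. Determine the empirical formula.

mol C = 26.86 / 44.01 = 0.6103; mass C = 0.6103 × 12.01 = 7.330 g
mol H = 2 × (12.83 / 18.02) = 1.424; mass H = 1.424 × 1.008 = 1.435 g
mass O = 13.65 − (8.765) = 4.885 g → mol O = 0.3053
Divide by the smallest (0.3053 mol O): C 1.999, H 4.664, O 1.000
×3: C 6.00, H 13.99, O 3.00 → C6H14O3

C6H14O3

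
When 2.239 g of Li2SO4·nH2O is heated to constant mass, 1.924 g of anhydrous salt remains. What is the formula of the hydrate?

Li2SO4·H2O

Mass of water lost = 2.239 − 1.924 = 0.315 g → 0.315 / 18.02 = 0.01748 mol H2O
Molar mass of Li2SO4 = 109.95 g/mol → mol Li2SO4 = 1.924 / 109.95 = 0.0175
n = 0.01748 / 0.0175 = 1.00 ≈ 1 → Li2SO4·H2O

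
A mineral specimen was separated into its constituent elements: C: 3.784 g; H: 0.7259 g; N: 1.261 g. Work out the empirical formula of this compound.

C7H16N2

Moles — C: 3.784 / 12.01 = 0.3151 mol; H: 0.7259 / 1.008 = 0.7201 mol; N: 1.261 / 14.01 = 0.09001 mol
Ratios (÷ 0.09001): C 3.501, H 8.001, N 1.000
×2: C 7.00, H 16.00, N 2.00 → C7H16N2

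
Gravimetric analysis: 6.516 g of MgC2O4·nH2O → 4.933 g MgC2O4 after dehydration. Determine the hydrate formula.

MgC2O4·2H2O

Mass of water lost = 6.516 − 4.933 = 1.583 g → 1.583 / 18.02 = 0.08785 mol H2O
Molar mass of MgC2O4 = 112.33 g/mol → mol MgC2O4 = 4.933 / 112.33 = 0.04392
n = 0.08785 / 0.04392 = 2.00 ≈ 2 → MgC2O4·2H2O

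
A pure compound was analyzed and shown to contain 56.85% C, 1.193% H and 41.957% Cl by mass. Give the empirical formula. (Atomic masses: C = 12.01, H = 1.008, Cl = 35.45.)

C4HCl

Assume 100 g: 56.85 g C, 1.193 g H, 41.957 g Cl.
Moles — C: 56.85 / 12.01 = 4.734 mol; H: 1.193 / 1.008 = 1.184 mol; Cl: 41.957 / 35.45 = 1.184 mol
Divide by the smallest (1.184 mol H): C 4.000, H 1.000, Cl 1.000
≈ 4:1:1 → C4HCl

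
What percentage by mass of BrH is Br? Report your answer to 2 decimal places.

98.75%

Molar mass = 1(79.90) + 1(1.008) = 80.908 g/mol
Mass of Br per mole = 1 × 79.90 = 79.900 g
% Br = 79.900 / 80.908 × 100 = 98.75%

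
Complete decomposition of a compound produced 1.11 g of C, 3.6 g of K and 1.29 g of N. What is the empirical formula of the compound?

CKN

Moles — C: 1.11 / 12.01 = 0.09242 mol; K: 3.6 / 39.10 = 0.09207 mol; N: 1.29 / 14.01 = 0.09208 mol
Ratios (÷ 0.09207): C 1.004, K 1.000, N 1.000
Ratio ≈ 1:1:1, so the empirical formula is CKN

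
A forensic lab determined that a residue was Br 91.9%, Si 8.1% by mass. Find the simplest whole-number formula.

Assume 100 g: 91.9 g Br, 8.1 g Si.
Br: 91.9 g ÷ 79.90 g/mol = 1.15 mol
Si: 8.1 g ÷ 28.09 g/mol = 0.2884 mol
Ratios (÷ 0.2884): Br 3.989, Si 1.000
Ratio ≈ 4:1, so the empirical formula is Br4Si

Br4Si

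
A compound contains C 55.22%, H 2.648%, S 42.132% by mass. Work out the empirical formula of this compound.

C7H4S2

Assume 100 g: 55.22 g C, 2.648 g H, 42.132 g S.
n(C) = 55.22/12.01 = 4.598, n(H) = 2.648/1.008 = 2.627, n(S) = 42.132/32.07 = 1.314
Smallest is S at 1.314 mol; normalising gives C 3.500, H 2.000, S 1.000
×2: C 7.00, H 4.00, S 2.00 → C7H4S2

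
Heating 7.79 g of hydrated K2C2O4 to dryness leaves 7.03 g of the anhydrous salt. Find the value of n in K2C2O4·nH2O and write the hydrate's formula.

Mass of water lost = 7.79 − 7.03 = 0.76 g → 0.76 / 18.02 = 0.04218 mol H2O
Molar mass of K2C2O4 = 166.22 g/mol → mol K2C2O4 = 7.03 / 166.22 = 0.04229
n = 0.04218 / 0.04229 = 1.00 ≈ 1 → K2C2O4·H2O

K2C2O4·H2O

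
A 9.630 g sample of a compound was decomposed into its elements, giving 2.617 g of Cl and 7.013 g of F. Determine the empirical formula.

n(Cl) = 2.617/35.45 = 0.07382, n(F) = 7.013/19.00 = 0.3691
Divide by the smallest (0.07382 mol Cl): Cl 1.000, F 5.000
→ ClF5

ClF5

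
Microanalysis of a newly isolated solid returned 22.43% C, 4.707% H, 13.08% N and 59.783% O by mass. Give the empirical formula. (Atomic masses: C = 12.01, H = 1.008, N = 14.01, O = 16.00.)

C2H5NO4

Assume 100 g: 22.43 g C, 4.707 g H, 13.08 g N, 59.783 g O.
C: 22.43 g ÷ 12.01 g/mol = 1.868 mol
H: 4.707 g ÷ 1.008 g/mol = 4.67 mol
N: 13.08 g ÷ 14.01 g/mol = 0.9336 mol
O: 59.783 g ÷ 16.00 g/mol = 3.736 mol
Smallest is N at 0.9336 mol; normalising gives C 2.000, H 5.002, N 1.000, O 4.002
→ C2H5NO4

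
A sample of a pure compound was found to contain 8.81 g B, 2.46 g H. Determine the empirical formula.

BH3

n(B) = 8.81/10.81 = 0.815, n(H) = 2.46/1.008 = 2.44
Smallest is B at 0.815 mol; normalising gives B 1.000, H 2.995
→ BH3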